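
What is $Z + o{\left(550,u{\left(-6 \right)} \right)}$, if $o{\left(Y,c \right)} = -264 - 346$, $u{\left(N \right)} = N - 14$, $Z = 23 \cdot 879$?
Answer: $19607$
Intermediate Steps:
$Z = 20217$
$u{\left(N \right)} = -14 + N$
$o{\left(Y,c \right)} = -610$ ($o{\left(Y,c \right)} = -264 - 346 = -610$)
$Z + o{\left(550,u{\left(-6 \right)} \right)} = 20217 - 610 = 19607$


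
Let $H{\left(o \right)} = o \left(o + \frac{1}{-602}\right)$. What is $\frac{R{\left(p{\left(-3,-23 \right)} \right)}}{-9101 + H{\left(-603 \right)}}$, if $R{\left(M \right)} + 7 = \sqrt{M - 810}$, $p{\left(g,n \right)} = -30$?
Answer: $- \frac{4214}{213414419} + \frac{1204 i \sqrt{210}}{213414419} \approx -1.9746 \cdot 10^{-5} + 8.1755 \cdot 10^{-5} i$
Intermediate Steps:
$H{\left(o \right)} = o \left(- \frac{1}{602} + o\right)$ ($H{\left(o \right)} = o \left(o - \frac{1}{602}\right) = o \left(- \frac{1}{602} + o\right)$)
$R{\left(M \right)} = -7 + \sqrt{-810 + M}$ ($R{\left(M \right)} = -7 + \sqrt{M - 810} = -7 + \sqrt{-810 + M}$)
$\frac{R{\left(p{\left(-3,-23 \right)} \right)}}{-9101 + H{\left(-603 \right)}} = \frac{-7 + \sqrt{-810 - 30}}{-9101 - 603 \left(- \frac{1}{602} - 603\right)} = \frac{-7 + \sqrt{-840}}{-9101 - - \frac{218893221}{602}} = \frac{-7 + 2 i \sqrt{210}}{-9101 + \frac{218893221}{602}} = \frac{-7 + 2 i \sqrt{210}}{\frac{213414419}{602}} = \left(-7 + 2 i \sqrt{210}\right) \frac{602}{213414419} = - \frac{4214}{213414419} + \frac{1204 i \sqrt{210}}{213414419}$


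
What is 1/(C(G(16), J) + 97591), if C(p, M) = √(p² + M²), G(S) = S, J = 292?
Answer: 97591/9523917761 - 4*√5345/9523917761 ≈ 1.0216e-5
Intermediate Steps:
C(p, M) = √(M² + p²)
1/(C(G(16), J) + 97591) = 1/(√(292² + 16²) + 97591) = 1/(√(85264 + 256) + 97591) = 1/(√85520 + 97591) = 1/(4*√5345 + 97591) = 1/(97591 + 4*√5345)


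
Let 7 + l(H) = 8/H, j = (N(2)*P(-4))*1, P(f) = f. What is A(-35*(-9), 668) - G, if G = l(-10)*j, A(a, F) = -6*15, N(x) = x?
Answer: -762/5 ≈ -152.40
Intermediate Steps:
A(a, F) = -90
j = -8 (j = (2*(-4))*1 = -8*1 = -8)
l(H) = -7 + 8/H
G = 312/5 (G = (-7 + 8/(-10))*(-8) = (-7 + 8*(-⅒))*(-8) = (-7 - ⅘)*(-8) = -39/5*(-8) = 312/5 ≈ 62.400)
A(-35*(-9), 668) - G = -90 - 1*312/5 = -90 - 312/5 = -762/5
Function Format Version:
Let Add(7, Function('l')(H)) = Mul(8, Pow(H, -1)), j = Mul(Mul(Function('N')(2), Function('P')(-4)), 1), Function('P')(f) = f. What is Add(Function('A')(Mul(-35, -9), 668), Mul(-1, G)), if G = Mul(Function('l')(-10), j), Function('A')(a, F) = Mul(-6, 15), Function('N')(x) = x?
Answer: Rational(-762, 5) ≈ -152.40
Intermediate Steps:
Function('A')(a, F) = -90
j = -8 (j = Mul(Mul(2, -4), 1) = Mul(-8, 1) = -8)
Function('l')(H) = Add(-7, Mul(8, Pow(H, -1)))
G = Rational(312, 5) (G = Mul(Add(-7, Mul(8, Pow(-10, -1))), -8) = Mul(Add(-7, Mul(8, Rational(-1, 10))), -8) = Mul(Add(-7, Rational(-4, 5)), -8) = Mul(Rational(-39, 5), -8) = Rational(312, 5) ≈ 62.400)
Add(Function('A')(Mul(-35, -9), 668), Mul(-1, G)) = Add(-90, Mul(-1, Rational(312, 5))) = Add(-90, Rational(-312, 5)) = Rational(-762, 5)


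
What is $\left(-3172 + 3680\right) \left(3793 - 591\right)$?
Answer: $1626616$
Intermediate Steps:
$\left(-3172 + 3680\right) \left(3793 - 591\right) = 508 \cdot 3202 = 1626616$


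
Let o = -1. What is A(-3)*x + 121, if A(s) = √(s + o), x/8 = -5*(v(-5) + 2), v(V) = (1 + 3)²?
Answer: 121 - 1440*I ≈ 121.0 - 1440.0*I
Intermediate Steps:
v(V) = 16 (v(V) = 4² = 16)
x = -720 (x = 8*(-5*(16 + 2)) = 8*(-5*18) = 8*(-90) = -720)
A(s) = √(-1 + s) (A(s) = √(s - 1) = √(-1 + s))
A(-3)*x + 121 = √(-1 - 3)*(-720) + 121 = √(-4)*(-720) + 121 = (2*I)*(-720) + 121 = -1440*I + 121 = 121 - 1440*I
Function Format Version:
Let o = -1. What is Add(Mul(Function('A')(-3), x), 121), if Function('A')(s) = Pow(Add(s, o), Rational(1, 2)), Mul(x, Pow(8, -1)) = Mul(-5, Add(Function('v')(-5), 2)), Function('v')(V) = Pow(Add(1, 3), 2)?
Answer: Add(121, Mul(-1440, I)) ≈ Add(121.00, Mul(-1440.0, I))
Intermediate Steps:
Function('v')(V) = 16 (Function('v')(V) = Pow(4, 2) = 16)
x = -720 (x = Mul(8, Mul(-5, Add(16, 2))) = Mul(8, Mul(-5, 18)) = Mul(8, -90) = -720)
Function('A')(s) = Pow(Add(-1, s), Rational(1, 2)) (Function('A')(s) = Pow(Add(s, -1), Rational(1, 2)) = Pow(Add(-1, s), Rational(1, 2)))
Add(Mul(Function('A')(-3), x), 121) = Add(Mul(Pow(Add(-1, -3), Rational(1, 2)), -720), 121) = Add(Mul(Pow(-4, Rational(1, 2)), -720), 121) = Add(Mul(Mul(2, I), -720), 121) = Add(Mul(-1440, I), 121) = Add(121, Mul(-1440, I))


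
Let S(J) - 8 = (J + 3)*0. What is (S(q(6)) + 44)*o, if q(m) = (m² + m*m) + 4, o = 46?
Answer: 2392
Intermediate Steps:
q(m) = 4 + 2*m² (q(m) = (m² + m²) + 4 = 2*m² + 4 = 4 + 2*m²)
S(J) = 8 (S(J) = 8 + (J + 3)*0 = 8 + (3 + J)*0 = 8 + 0 = 8)
(S(q(6)) + 44)*o = (8 + 44)*46 = 52*46 = 2392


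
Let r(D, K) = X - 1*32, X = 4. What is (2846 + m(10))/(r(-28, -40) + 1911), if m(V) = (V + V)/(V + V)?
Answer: 2847/1883 ≈ 1.5119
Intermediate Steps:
r(D, K) = -28 (r(D, K) = 4 - 1*32 = 4 - 32 = -28)
m(V) = 1 (m(V) = (2*V)/((2*V)) = (2*V)*(1/(2*V)) = 1)
(2846 + m(10))/(r(-28, -40) + 1911) = (2846 + 1)/(-28 + 1911) = 2847/1883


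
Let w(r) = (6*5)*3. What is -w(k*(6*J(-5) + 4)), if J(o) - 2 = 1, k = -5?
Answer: -90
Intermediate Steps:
J(o) = 3 (J(o) = 2 + 1 = 3)
w(r) = 90 (w(r) = 30*3 = 90)
-w(k*(6*J(-5) + 4)) = -1*90 = -90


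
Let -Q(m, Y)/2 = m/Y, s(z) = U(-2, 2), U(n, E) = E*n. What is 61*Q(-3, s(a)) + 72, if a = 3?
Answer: -39/2 ≈ -19.500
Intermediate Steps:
s(z) = -4 (s(z) = 2*(-2) = -4)
Q(m, Y) = -2*m/Y
61*Q(-3, s(a)) + 72 = 61*(-2*(-3)/(-4)) + 72 = 61*(-2*(-3)*(-¼)) + 72 = 61*(-3/2) + 72 = -183/2 + 72 = -39/2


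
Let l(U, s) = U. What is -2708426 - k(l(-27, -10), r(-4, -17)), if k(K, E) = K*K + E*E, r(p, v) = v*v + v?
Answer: -2783139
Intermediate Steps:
r(p, v) = v + v**2 (r(p, v) = v**2 + v = v + v**2)
k(K, E) = E**2 + K**2 (k(K, E) = K**2 + E**2 = E**2 + K**2)
-2708426 - k(l(-27, -10), r(-4, -17)) = -2708426 - ((-17*(1 - 17))**2 + (-27)**2) = -2708426 - ((-17*(-16))**2 + 729) = -2708426 - (272**2 + 729) = -2708426 - (73984 + 729) = -2708426 - 1*74713 = -2708426 - 74713 = -2783139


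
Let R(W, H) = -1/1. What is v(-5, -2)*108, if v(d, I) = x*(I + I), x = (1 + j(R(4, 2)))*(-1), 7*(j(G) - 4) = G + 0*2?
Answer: 14688/7 ≈ 2098.3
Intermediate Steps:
R(W, H) = -1 (R(W, H) = -1*1 = -1)
j(G) = 4 + G/7 (j(G) = 4 + (G + 0*2)/7 = 4 + (G + 0)/7 = 4 + G/7)
x = -34/7 (x = (1 + (4 + (1/7)*(-1)))*(-1) = (1 + (4 - 1/7))*(-1) = (1 + 27/7)*(-1) = (34/7)*(-1) = -34/7 ≈ -4.8571)
v(d, I) = -68*I/7 (v(d, I) = -34*(I + I)/7 = -68*I/7)
v(-5, -2)*108 = -68/7*(-2)*108 = (136/7)*108 = 14688/7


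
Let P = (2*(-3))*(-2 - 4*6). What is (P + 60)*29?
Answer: 6264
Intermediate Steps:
P = 156 (P = -6*(-2 - 24) = -6*(-26) = 156)
(P + 60)*29 = (156 + 60)*29 = 216*29 = 6264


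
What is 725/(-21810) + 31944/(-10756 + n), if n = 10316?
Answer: -1584131/21810 ≈ -72.633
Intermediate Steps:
725/(-21810) + 31944/(-10756 + n) = 725/(-21810) + 31944/(-10756 + 10316) = 725*(-1/21810) + 31944/(-440) = -145/4362 + 31944*(-1/440) = -145/4362 - 363/5 = -1584131/21810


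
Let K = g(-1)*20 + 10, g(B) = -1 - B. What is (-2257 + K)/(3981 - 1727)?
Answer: -321/322 ≈ -0.99689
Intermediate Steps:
K = 10 (K = (-1 - 1*(-1))*20 + 10 = (-1 + 1)*20 + 10 = 0*20 + 10 = 0 + 10 = 10)
(-2257 + K)/(3981 - 1727) = (-2257 + 10)/(3981 - 1727) = -2247/2254 = -2247*1/2254 = -321/322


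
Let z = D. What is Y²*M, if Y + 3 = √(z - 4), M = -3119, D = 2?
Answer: -21833 + 18714*I*√2 ≈ -21833.0 + 26466.0*I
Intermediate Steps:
z = 2
Y = -3 + I*√2 (Y = -3 + √(2 - 4) = -3 + √(-2) = -3 + I*√2 ≈ -3.0 + 1.4142*I)
Y²*M = (-3 + I*√2)²*(-3119) = -3119*(-3 + I*√2)²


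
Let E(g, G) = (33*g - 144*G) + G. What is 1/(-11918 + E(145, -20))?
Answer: -1/4273 ≈ -0.00023403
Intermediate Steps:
E(g, G) = -143*G + 33*g (E(g, G) = (-144*G + 33*g) + G = -143*G + 33*g)
1/(-11918 + E(145, -20)) = 1/(-11918 + (-143*(-20) + 33*145)) = 1/(-11918 + (2860 + 4785)) = 1/(-11918 + 7645) = 1/(-4273) = -1/4273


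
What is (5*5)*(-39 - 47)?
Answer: -2150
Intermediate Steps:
(5*5)*(-39 - 47) = 25*(-86) = -2150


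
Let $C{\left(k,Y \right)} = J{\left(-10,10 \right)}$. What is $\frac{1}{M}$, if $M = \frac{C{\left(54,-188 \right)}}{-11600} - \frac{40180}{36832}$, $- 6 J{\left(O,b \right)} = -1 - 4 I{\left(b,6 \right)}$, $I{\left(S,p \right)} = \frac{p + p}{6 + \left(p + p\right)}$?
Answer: $- \frac{240328800}{262187161} \approx -0.91663$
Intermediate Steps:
$I{\left(S,p \right)} = \frac{2 p}{6 + 2 p}$
$J{\left(O,b \right)} = \frac{11}{18}$ ($J{\left(O,b \right)} = - \frac{-1 - 4 \frac{6}{3 + 6}}{6} = - \frac{-1 - 4 \cdot \frac{6}{9}}{6} = - \frac{-1 - 4 \cdot 6 \cdot \frac{1}{9}}{6} = - \frac{-1 - \frac{8}{3}}{6} = \left(- \frac{1}{6}\right) \left(- \frac{11}{3}\right) = \frac{11}{18}$)
$C{\left(k,Y \right)} = \frac{11}{18}$
$M = - \frac{262187161}{240328800}$ ($M = \frac{11}{18 \left(-11600\right)} - \frac{40180}{36832} = \frac{11}{18} \left(- \frac{1}{11600}\right) - \frac{10045}{9208} = - \frac{11}{208800} - \frac{10045}{9208} = - \frac{262187161}{240328800} \approx -1.091$)
$\frac{1}{M} = \frac{1}{- \frac{262187161}{240328800}} = - \frac{240328800}{262187161}$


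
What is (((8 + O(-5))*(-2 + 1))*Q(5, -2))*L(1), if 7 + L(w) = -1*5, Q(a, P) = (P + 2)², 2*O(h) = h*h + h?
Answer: 0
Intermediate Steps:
O(h) = h/2 + h²/2 (O(h) = (h*h + h)/2 = (h² + h)/2 = (h + h²)/2 = h/2 + h²/2)
Q(a, P) = (2 + P)²
L(w) = -12 (L(w) = -7 - 1*5 = -7 - 5 = -12)
(((8 + O(-5))*(-2 + 1))*Q(5, -2))*L(1) = (((8 + (½)*(-5)*(1 - 5))*(-2 + 1))*(2 - 2)²)*(-12) = (((8 + (½)*(-5)*(-4))*(-1))*0²)*(-12) = (((8 + 10)*(-1))*0)*(-12) = ((18*(-1))*0)*(-12) = -18*0*(-12) = 0*(-12) = 0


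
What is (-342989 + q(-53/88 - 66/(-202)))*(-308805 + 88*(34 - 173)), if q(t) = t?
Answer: 978677660682197/8888 ≈ 1.1011e+11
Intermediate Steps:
(-342989 + q(-53/88 - 66/(-202)))*(-308805 + 88*(34 - 173)) = (-342989 + (-53/88 - 66/(-202)))*(-308805 + 88*(34 - 173)) = (-342989 + (-53*1/88 - 66*(-1/202)))*(-308805 + 88*(-139)) = (-342989 + (-53/88 + 33/101))*(-308805 - 12232) = (-342989 - 2449/8888)*(-321037) = -3048488681/8888*(-321037) = 978677660682197/8888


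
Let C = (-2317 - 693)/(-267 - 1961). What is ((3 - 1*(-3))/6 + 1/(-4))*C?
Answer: 4515/4456 ≈ 1.0132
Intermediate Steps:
C = 1505/1114 (C = -3010/(-2228) = -3010*(-1/2228) = 1505/1114 ≈ 1.3510)
((3 - 1*(-3))/6 + 1/(-4))*C = ((3 - 1*(-3))/6 + 1/(-4))*(1505/1114) = ((3 + 3)*(⅙) + 1*(-¼))*(1505/1114) = (6*(⅙) - ¼)*(1505/1114) = (1 - ¼)*(1505/1114) = (¾)*(1505/1114) = 4515/4456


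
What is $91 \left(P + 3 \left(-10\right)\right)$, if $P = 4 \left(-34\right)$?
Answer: $-15106$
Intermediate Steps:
$P = -136$
$91 \left(P + 3 \left(-10\right)\right) = 91 \left(-136 + 3 \left(-10\right)\right) = 91 \left(-136 - 30\right) = 91 \left(-166\right) = -15106$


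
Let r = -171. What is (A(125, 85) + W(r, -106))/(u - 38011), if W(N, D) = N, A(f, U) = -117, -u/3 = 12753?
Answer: 144/38135 ≈ 0.0037761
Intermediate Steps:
u = -38259 (u = -3*12753 = -38259)
(A(125, 85) + W(r, -106))/(u - 38011) = (-117 - 171)/(-38259 - 38011) = -288/(-76270) = -288*(-1/76270) = 144/38135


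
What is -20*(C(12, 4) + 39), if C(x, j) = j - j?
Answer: -780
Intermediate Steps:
C(x, j) = 0
-20*(C(12, 4) + 39) = -20*(0 + 39) = -20*39 = -780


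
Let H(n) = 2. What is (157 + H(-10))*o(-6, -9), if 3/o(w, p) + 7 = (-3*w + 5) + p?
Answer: 477/7 ≈ 68.143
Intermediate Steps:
o(w, p) = 3/(-2 + p - 3*w) (o(w, p) = 3/(-7 + ((-3*w + 5) + p)) = 3/(-7 + ((5 - 3*w) + p)) = 3/(-7 + (5 + p - 3*w)) = 3/(-2 + p - 3*w))
(157 + H(-10))*o(-6, -9) = (157 + 2)*(3/(-2 - 9 - 3*(-6))) = 159*(3/(-2 - 9 + 18)) = 159*(3/7) = 477/7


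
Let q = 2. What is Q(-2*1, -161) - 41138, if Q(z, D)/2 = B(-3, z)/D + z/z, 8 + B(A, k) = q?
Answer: -6622884/161 ≈ -41136.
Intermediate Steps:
B(A, k) = -6 (B(A, k) = -8 + 2 = -6)
Q(z, D) = 2 - 12/D (Q(z, D) = 2*(-6/D + z/z) = 2*(-6/D + 1) = 2*(1 - 6/D) = 2 - 12/D)
Q(-2*1, -161) - 41138 = (2 - 12/(-161)) - 41138 = (2 - 12*(-1/161)) - 41138 = (2 + 12/161) - 41138 = 334/161 - 41138 = -6622884/161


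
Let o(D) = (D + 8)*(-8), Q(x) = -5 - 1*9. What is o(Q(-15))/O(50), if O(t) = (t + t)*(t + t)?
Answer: 3/625 ≈ 0.0048000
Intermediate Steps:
Q(x) = -14 (Q(x) = -5 - 9 = -14)
O(t) = 4*t² (O(t) = (2*t)*(2*t) = 4*t²)
o(D) = -64 - 8*D (o(D) = (8 + D)*(-8) = -64 - 8*D)
o(Q(-15))/O(50) = (-64 - 8*(-14))/((4*50²)) = (-64 + 112)/((4*2500)) = 48/10000 = 48*(1/10000) = 3/625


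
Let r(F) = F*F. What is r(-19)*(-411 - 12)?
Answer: -152703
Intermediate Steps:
r(F) = F**2
r(-19)*(-411 - 12) = (-19)**2*(-411 - 12) = 361*(-423) = -152703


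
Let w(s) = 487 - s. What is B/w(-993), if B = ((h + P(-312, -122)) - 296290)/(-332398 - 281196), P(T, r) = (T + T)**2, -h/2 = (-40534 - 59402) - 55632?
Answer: -202111/454059560 ≈ -0.00044512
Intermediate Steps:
h = 311136 (h = -2*((-40534 - 59402) - 55632) = -2*(-99936 - 55632) = -2*(-155568) = 311136)
P(T, r) = 4*T**2 (P(T, r) = (2*T)**2 = 4*T**2)
B = -202111/306797 (B = ((311136 + 4*(-312)**2) - 296290)/(-332398 - 281196) = ((311136 + 4*97344) - 296290)/(-613594) = ((311136 + 389376) - 296290)*(-1/613594) = (700512 - 296290)*(-1/613594) = 404222*(-1/613594) = -202111/306797 ≈ -0.65878)
B/w(-993) = -202111/(306797*(487 - 1*(-993))) = -202111/(306797*(487 + 993)) = -202111/306797/1480 = -202111/306797*1/1480 = -202111/454059560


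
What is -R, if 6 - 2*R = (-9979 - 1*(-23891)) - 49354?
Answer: -17724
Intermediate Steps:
R = 17724 (R = 3 - ((-9979 - 1*(-23891)) - 49354)/2 = 3 - ((-9979 + 23891) - 49354)/2 = 3 - (13912 - 49354)/2 = 3 - ½*(-35442) = 3 + 17721 = 17724)
-R = -1*17724 = -17724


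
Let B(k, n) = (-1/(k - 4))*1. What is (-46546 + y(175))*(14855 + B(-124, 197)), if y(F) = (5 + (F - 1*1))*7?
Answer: -86121967213/128 ≈ -6.7283e+8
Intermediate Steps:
B(k, n) = -1/(-4 + k) (B(k, n) = (-1/(-4 + k))*1 = -1/(-4 + k)*1 = -1/(-4 + k))
y(F) = 28 + 7*F (y(F) = (5 + (F - 1))*7 = (5 + (-1 + F))*7 = (4 + F)*7 = 28 + 7*F)
(-46546 + y(175))*(14855 + B(-124, 197)) = (-46546 + (28 + 7*175))*(14855 - 1/(-4 - 124)) = (-46546 + (28 + 1225))*(14855 - 1/(-128)) = (-46546 + 1253)*(14855 - 1*(-1/128)) = -45293*(14855 + 1/128) = -45293*1901441/128 = -86121967213/128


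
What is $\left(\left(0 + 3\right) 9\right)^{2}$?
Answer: $729$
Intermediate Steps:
$\left(\left(0 + 3\right) 9\right)^{2} = \left(3 \cdot 9\right)^{2} = 27^{2} = 729$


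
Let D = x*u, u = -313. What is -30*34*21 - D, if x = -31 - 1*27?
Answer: -39574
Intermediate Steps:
x = -58 (x = -31 - 27 = -58)
D = 18154 (D = -58*(-313) = 18154)
-30*34*21 - D = -30*34*21 - 1*18154 = -1020*21 - 18154 = -21420 - 18154 = -39574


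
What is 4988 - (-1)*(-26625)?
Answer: -21637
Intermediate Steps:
4988 - (-1)*(-26625) = 4988 - 1*26625 = 4988 - 26625 = -21637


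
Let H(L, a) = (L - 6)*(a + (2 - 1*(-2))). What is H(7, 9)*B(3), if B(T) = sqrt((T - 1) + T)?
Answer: 13*sqrt(5) ≈ 29.069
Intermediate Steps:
B(T) = sqrt(-1 + 2*T) (B(T) = sqrt((-1 + T) + T) = sqrt(-1 + 2*T))
H(L, a) = (-6 + L)*(4 + a) (H(L, a) = (-6 + L)*(a + (2 + 2)) = (-6 + L)*(a + 4) = (-6 + L)*(4 + a))
H(7, 9)*B(3) = (-24 - 6*9 + 4*7 + 7*9)*sqrt(-1 + 2*3) = (-24 - 54 + 28 + 63)*sqrt(-1 + 6) = 13*sqrt(5)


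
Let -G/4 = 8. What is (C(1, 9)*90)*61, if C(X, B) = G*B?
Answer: -1581120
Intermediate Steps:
G = -32 (G = -4*8 = -32)
C(X, B) = -32*B
(C(1, 9)*90)*61 = (-32*9*90)*61 = -288*90*61 = -25920*61 = -1581120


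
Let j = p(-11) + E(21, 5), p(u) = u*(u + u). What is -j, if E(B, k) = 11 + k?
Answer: -258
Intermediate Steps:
p(u) = 2*u² (p(u) = u*(2*u) = 2*u²)
j = 258 (j = 2*(-11)² + (11 + 5) = 2*121 + 16 = 242 + 16 = 258)
-j = -1*258 = -258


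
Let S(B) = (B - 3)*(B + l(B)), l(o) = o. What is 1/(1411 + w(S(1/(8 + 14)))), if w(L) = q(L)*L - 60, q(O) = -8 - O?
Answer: 58564/79241579 ≈ 0.00073906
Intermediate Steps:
S(B) = 2*B*(-3 + B) (S(B) = (B - 3)*(B + B) = (-3 + B)*(2*B) = 2*B*(-3 + B))
w(L) = -60 + L*(-8 - L) (w(L) = (-8 - L)*L - 60 = L*(-8 - L) - 60 = -60 + L*(-8 - L))
1/(1411 + w(S(1/(8 + 14)))) = 1/(1411 + (-60 - 2*(-3 + 1/(8 + 14))/(8 + 14)*(8 + 2*(-3 + 1/(8 + 14))/(8 + 14)))) = 1/(1411 + (-60 - 2*(-3 + 1/22)/22*(8 + 2*(-3 + 1/22)/22))) = 1/(1411 + (-60 - 2*(1/22)*(-3 + 1/22)*(8 + 2*(1/22)*(-3 + 1/22)))) = 1/(1411 + (-60 - 2*(1/22)*(-65/22)*(8 + 2*(1/22)*(-65/22)))) = 1/(1411 + (-60 - 1*(-65/242)*(8 - 65/242))) = 1/(1411 + (-60 - 1*(-65/242)*1871/242)) = 1/(1411 + (-60 + 121615/58564)) = 1/(1411 - 3392225/58564) = 1/(79241579/58564) = 58564/79241579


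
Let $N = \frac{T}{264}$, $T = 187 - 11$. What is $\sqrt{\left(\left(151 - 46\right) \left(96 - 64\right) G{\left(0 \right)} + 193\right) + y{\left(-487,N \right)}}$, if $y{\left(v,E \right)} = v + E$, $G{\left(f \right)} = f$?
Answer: $\frac{4 i \sqrt{165}}{3} \approx 17.127 i$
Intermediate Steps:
$T = 176$ ($T = 187 - 11 = 176$)
$N = \frac{2}{3}$ ($N = \frac{176}{264} = 176 \cdot \frac{1}{264} = \frac{2}{3} \approx 0.66667$)
$y{\left(v,E \right)} = E + v$
$\sqrt{\left(\left(151 - 46\right) \left(96 - 64\right) G{\left(0 \right)} + 193\right) + y{\left(-487,N \right)}} = \sqrt{\left(\left(151 - 46\right) \left(96 - 64\right) 0 + 193\right) + \left(\frac{2}{3} - 487\right)} = \sqrt{\left(105 \cdot 32 \cdot 0 + 193\right) - \frac{1459}{3}} = \sqrt{\left(3360 \cdot 0 + 193\right) - \frac{1459}{3}} = \sqrt{\left(0 + 193\right) - \frac{1459}{3}} = \sqrt{193 - \frac{1459}{3}} = \sqrt{- \frac{880}{3}} = \frac{4 i \sqrt{165}}{3}$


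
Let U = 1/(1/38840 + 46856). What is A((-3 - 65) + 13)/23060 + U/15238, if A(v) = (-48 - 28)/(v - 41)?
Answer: 263459415747001/7673843725575353760 ≈ 3.4332e-5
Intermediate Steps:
U = 38840/1819887041 (U = 1/(1/38840 + 46856) = 1/(1819887041/38840) = 38840/1819887041 ≈ 2.1342e-5)
A(v) = -76/(-41 + v)
A((-3 - 65) + 13)/23060 + U/15238 = -76/(-41 + ((-3 - 65) + 13))/23060 + (38840/1819887041)/15238 = -76/(-41 + (-68 + 13))*(1/23060) + (38840/1819887041)*(1/15238) = -76/(-41 - 55)*(1/23060) + 19420/13865719365379 = -76/(-96)*(1/23060) + 19420/13865719365379 = -76*(-1/96)*(1/23060) + 19420/13865719365379 = (19/24)*(1/23060) + 19420/13865719365379 = 19/553440 + 19420/13865719365379 = 263459415747001/7673843725575353760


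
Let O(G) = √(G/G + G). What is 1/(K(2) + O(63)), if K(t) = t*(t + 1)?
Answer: 1/14 ≈ 0.071429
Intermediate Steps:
K(t) = t*(1 + t)
O(G) = √(1 + G)
1/(K(2) + O(63)) = 1/(2*(1 + 2) + √(1 + 63)) = 1/(2*3 + √64) = 1/(6 + 8) = 1/14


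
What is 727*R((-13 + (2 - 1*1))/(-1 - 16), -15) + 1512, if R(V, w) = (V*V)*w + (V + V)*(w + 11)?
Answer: -2319816/289 ≈ -8027.0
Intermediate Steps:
R(V, w) = w*V**2 + 2*V*(11 + w) (R(V, w) = V**2*w + (2*V)*(11 + w) = w*V**2 + 2*V*(11 + w))
727*R((-13 + (2 - 1*1))/(-1 - 16), -15) + 1512 = 727*(((-13 + (2 - 1*1))/(-1 - 16))*(22 + 2*(-15) + ((-13 + (2 - 1*1))/(-1 - 16))*(-15))) + 1512 = 727*(((-13 + (2 - 1))/(-17))*(22 - 30 + ((-13 + (2 - 1))/(-17))*(-15))) + 1512 = 727*(((-13 + 1)*(-1/17))*(22 - 30 + ((-13 + 1)*(-1/17))*(-15))) + 1512 = 727*((-12*(-1/17))*(22 - 30 - 12*(-1/17)*(-15))) + 1512 = 727*(12*(22 - 30 + (12/17)*(-15))/17) + 1512 = 727*(12*(22 - 30 - 180/17)/17) + 1512 = 727*((12/17)*(-316/17)) + 1512 = 727*(-3792/289) + 1512 = -2756784/289 + 1512 = -2319816/289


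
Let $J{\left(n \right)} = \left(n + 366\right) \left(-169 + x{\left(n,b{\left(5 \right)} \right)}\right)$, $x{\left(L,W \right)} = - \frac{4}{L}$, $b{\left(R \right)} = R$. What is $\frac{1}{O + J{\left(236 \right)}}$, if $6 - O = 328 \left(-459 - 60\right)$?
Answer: $\frac{59}{4040898} \approx 1.4601 \cdot 10^{-5}$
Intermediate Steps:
$J{\left(n \right)} = \left(-169 - \frac{4}{n}\right) \left(366 + n\right)$ ($J{\left(n \right)} = \left(n + 366\right) \left(-169 - \frac{4}{n}\right) = \left(366 + n\right) \left(-169 - \frac{4}{n}\right) = \left(-169 - \frac{4}{n}\right) \left(366 + n\right)$)
$O = 170238$ ($O = 6 - 328 \left(-459 - 60\right) = 6 - 328 \left(-519\right) = 6 - -170232 = 6 + 170232 = 170238$)
$\frac{1}{O + J{\left(236 \right)}} = \frac{1}{170238 - \left(101742 + \frac{366}{59}\right)} = \frac{1}{170238 - \frac{6003144}{59}} = \frac{1}{\frac{4040898}{59}} = \frac{59}{4040898}$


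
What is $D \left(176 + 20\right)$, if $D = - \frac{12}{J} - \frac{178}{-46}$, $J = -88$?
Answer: $\frac{198646}{253} \approx 785.16$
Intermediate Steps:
$D = \frac{2027}{506}$ ($D = - \frac{12}{-88} - \frac{178}{-46} = \left(-12\right) \left(- \frac{1}{88}\right) - - \frac{89}{23} = \frac{3}{22} + \frac{89}{23} = \frac{2027}{506} \approx 4.0059$)
$D \left(176 + 20\right) = \frac{2027 \left(176 + 20\right)}{506} = \frac{2027}{506} \cdot 196 = \frac{198646}{253}$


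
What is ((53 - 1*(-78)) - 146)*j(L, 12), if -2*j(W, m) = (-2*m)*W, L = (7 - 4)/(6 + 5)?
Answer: -540/11 ≈ -49.091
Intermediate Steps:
L = 3/11 ≈ 0.27273
j(W, m) = W*m (j(W, m) = -(-2*m)*W/2 = -(-1)*W*m = W*m)
((53 - 1*(-78)) - 146)*j(L, 12) = ((53 - 1*(-78)) - 146)*((3/11)*12) = ((53 + 78) - 146)*(36/11) = (131 - 146)*(36/11) = -15*36/11 = -540/11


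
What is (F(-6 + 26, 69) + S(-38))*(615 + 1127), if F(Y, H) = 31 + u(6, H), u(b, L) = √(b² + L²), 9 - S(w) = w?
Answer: 135876 + 5226*√533 ≈ 2.5653e+5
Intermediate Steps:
S(w) = 9 - w
u(b, L) = √(L² + b²)
F(Y, H) = 31 + √(36 + H²) (F(Y, H) = 31 + √(H² + 6²) = 31 + √(H² + 36) = 31 + √(36 + H²))
(F(-6 + 26, 69) + S(-38))*(615 + 1127) = ((31 + √(36 + 69²)) + (9 - 1*(-38)))*(615 + 1127) = ((31 + √(36 + 4761)) + (9 + 38))*1742 = ((31 + √4797) + 47)*1742 = ((31 + 3*√533) + 47)*1742 = (78 + 3*√533)*1742 = 135876 + 5226*√533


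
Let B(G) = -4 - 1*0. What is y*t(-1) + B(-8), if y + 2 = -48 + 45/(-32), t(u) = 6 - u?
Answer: -11643/32 ≈ -363.84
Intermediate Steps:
B(G) = -4 (B(G) = -4 + 0 = -4)
y = -1645/32 (y = -2 + (-48 + 45/(-32)) = -2 + (-48 + 45*(-1/32)) = -2 + (-48 - 45/32) = -2 - 1581/32 = -1645/32 ≈ -51.406)
y*t(-1) + B(-8) = -1645*(6 - 1*(-1))/32 - 4 = -1645*(6 + 1)/32 - 4 = -1645/32*7 - 4 = -11515/32 - 4 = -11643/32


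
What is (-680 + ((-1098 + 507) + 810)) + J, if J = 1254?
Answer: 793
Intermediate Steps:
(-680 + ((-1098 + 507) + 810)) + J = (-680 + ((-1098 + 507) + 810)) + 1254 = (-680 + (-591 + 810)) + 1254 = (-680 + 219) + 1254 = -461 + 1254 = 793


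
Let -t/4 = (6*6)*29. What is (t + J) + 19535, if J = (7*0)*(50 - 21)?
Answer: 15359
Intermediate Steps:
J = 0 (J = 0*29 = 0)
t = -4176 (t = -4*6*6*29 = -144*29 = -4*1044 = -4176)
(t + J) + 19535 = (-4176 + 0) + 19535 = -4176 + 19535 = 15359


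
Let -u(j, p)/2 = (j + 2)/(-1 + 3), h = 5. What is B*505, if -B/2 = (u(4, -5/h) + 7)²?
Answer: -1010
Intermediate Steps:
u(j, p) = -2 - j (u(j, p) = -2*(j + 2)/(-1 + 3) = -2*(2 + j)/2 = -2*(1 + j/2) = -2 - j)
B = -2 (B = -2*((-2 - 1*4) + 7)² = -2*((-2 - 4) + 7)² = -2*(-6 + 7)² = -2*1² = -2*1 = -2)
B*505 = -2*505 = -1010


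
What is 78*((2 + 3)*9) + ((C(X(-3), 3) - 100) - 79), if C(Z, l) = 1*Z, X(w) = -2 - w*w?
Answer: 3320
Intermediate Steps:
X(w) = -2 - w²
C(Z, l) = Z
78*((2 + 3)*9) + ((C(X(-3), 3) - 100) - 79) = 78*((2 + 3)*9) + (((-2 - 1*(-3)²) - 100) - 79) = 78*(5*9) + (((-2 - 1*9) - 100) - 79) = 78*45 + (((-2 - 9) - 100) - 79) = 3510 + ((-11 - 100) - 79) = 3510 + (-111 - 79) = 3510 - 190 = 3320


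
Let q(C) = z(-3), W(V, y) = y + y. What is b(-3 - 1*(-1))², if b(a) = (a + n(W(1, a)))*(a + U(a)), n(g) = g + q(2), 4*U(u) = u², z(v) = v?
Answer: 81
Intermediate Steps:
U(u) = u²/4
W(V, y) = 2*y
q(C) = -3
n(g) = -3 + g (n(g) = g - 3 = -3 + g)
b(a) = (-3 + 3*a)*(a + a²/4) (b(a) = (a + (-3 + 2*a))*(a + a²/4) = (-3 + 3*a)*(a + a²/4))
b(-3 - 1*(-1))² = (3*(-3 - 1*(-1))*(-4 + (-3 - 1*(-1))² + 3*(-3 - 1*(-1)))/4)² = (3*(-3 + 1)*(-4 + (-3 + 1)² + 3*(-3 + 1))/4)² = ((¾)*(-2)*(-4 + (-2)² + 3*(-2)))² = ((¾)*(-2)*(-4 + 4 - 6))² = ((¾)*(-2)*(-6))² = 9² = 81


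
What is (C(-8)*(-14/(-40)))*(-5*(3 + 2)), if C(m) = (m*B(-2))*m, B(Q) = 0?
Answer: 0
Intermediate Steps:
C(m) = 0 (C(m) = (m*0)*m = 0*m = 0)
(C(-8)*(-14/(-40)))*(-5*(3 + 2)) = (0*(-14/(-40)))*(-5*(3 + 2)) = (0*(-14*(-1/40)))*(-5*5) = (0*(7/20))*(-25) = 0*(-25) = 0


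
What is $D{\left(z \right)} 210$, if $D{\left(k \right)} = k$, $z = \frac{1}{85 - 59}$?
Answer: $\frac{105}{13} \approx 8.0769$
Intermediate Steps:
$z = \frac{1}{26} \approx 0.038462$
$D{\left(z \right)} 210 = \frac{1}{26} \cdot 210 = \frac{105}{13}$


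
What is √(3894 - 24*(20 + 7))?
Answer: √3246 ≈ 56.974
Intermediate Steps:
√(3894 - 24*(20 + 7)) = √(3894 - 24*27) = √(3894 - 648) = √3246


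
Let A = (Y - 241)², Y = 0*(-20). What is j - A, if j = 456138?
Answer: 398057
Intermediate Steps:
Y = 0
A = 58081 (A = (0 - 241)² = (-241)² = 58081)
j - A = 456138 - 1*58081 = 456138 - 58081 = 398057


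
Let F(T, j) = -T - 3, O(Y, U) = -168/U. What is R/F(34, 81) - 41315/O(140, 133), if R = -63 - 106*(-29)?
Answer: 28972181/888 ≈ 32626.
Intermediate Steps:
F(T, j) = -3 - T
R = 3011 (R = -63 + 3074 = 3011)
R/F(34, 81) - 41315/O(140, 133) = 3011/(-3 - 1*34) - 41315/((-168/133)) = 3011/(-3 - 34) - 41315/((-168*1/133)) = 3011/(-37) - 41315/(-24/19) = 3011*(-1/37) - 41315*(-19/24) = -3011/37 + 784985/24 = 28972181/888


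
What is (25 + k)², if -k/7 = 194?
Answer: 1776889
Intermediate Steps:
k = -1358 (k = -7*194 = -1358)
(25 + k)² = (25 - 1358)² = (-1333)² = 1776889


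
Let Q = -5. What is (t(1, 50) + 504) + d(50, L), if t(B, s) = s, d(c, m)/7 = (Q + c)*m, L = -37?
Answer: -11101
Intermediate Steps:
d(c, m) = 7*m*(-5 + c) (d(c, m) = 7*((-5 + c)*m) = 7*(m*(-5 + c)) = 7*m*(-5 + c))
(t(1, 50) + 504) + d(50, L) = (50 + 504) + 7*(-37)*(-5 + 50) = 554 + 7*(-37)*45 = 554 - 11655 = -11101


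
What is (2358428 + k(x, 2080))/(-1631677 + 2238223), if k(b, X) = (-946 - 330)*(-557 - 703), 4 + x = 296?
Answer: 1983094/303273 ≈ 6.5390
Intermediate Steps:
x = 292 (x = -4 + 296 = 292)
k(b, X) = 1607760 (k(b, X) = -1276*(-1260) = 1607760)
(2358428 + k(x, 2080))/(-1631677 + 2238223) = (2358428 + 1607760)/(-1631677 + 2238223) = 3966188/606546 = 3966188*(1/606546) = 1983094/303273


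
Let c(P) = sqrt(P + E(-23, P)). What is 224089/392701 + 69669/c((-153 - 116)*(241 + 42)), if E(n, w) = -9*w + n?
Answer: 224089/392701 + 69669*sqrt(5033)/55363 ≈ 89.846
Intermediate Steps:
E(n, w) = n - 9*w
c(P) = sqrt(-23 - 8*P) (c(P) = sqrt(P + (-23 - 9*P)) = sqrt(-23 - 8*P))
224089/392701 + 69669/c((-153 - 116)*(241 + 42)) = 224089/392701 + 69669/(sqrt(-23 - 8*(-153 - 116)*(241 + 42))) = 224089*(1/392701) + 69669/(sqrt(-23 - (-2152)*283)) = 224089/392701 + 69669/(sqrt(-23 - 8*(-76127))) = 224089/392701 + 69669/(sqrt(-23 + 609016)) = 224089/392701 + 69669/(sqrt(608993)) = 224089/392701 + 69669/((11*sqrt(5033))) = 224089/392701 + 69669*(sqrt(5033)/55363) = 224089/392701 + 69669*sqrt(5033)/55363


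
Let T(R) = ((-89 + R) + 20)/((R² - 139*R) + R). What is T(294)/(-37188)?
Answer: -25/189510048 ≈ -1.3192e-7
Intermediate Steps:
T(R) = (-69 + R)/(R² - 138*R)
T(294)/(-37188) = ((-69 + 294)/(294*(-138 + 294)))/(-37188) = ((1/294)*225/156)*(-1/37188) = ((1/294)*(1/156)*225)*(-1/37188) = (25/5096)*(-1/37188) = -25/189510048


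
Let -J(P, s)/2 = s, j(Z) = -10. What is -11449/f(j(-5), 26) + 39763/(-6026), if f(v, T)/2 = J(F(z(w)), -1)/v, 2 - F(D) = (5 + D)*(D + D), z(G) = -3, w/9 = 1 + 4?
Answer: 86219711/3013 ≈ 28616.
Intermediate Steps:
w = 45 (w = 9*(1 + 4) = 9*5 = 45)
F(D) = 2 - 2*D*(5 + D) (F(D) = 2 - (5 + D)*(D + D) = 2 - (5 + D)*2*D = 2 - 2*D*(5 + D))
J(P, s) = -2*s
f(v, T) = 4/v (f(v, T) = 2*((-2*(-1))/v) = 2*(2/v) = 4/v)
-11449/f(j(-5), 26) + 39763/(-6026) = -11449/(4/(-10)) + 39763/(-6026) = -11449/(4*(-⅒)) + 39763*(-1/6026) = -11449/(-⅖) - 39763/6026 = -11449*(-5/2) - 39763/6026 = 57245/2 - 39763/6026 = 86219711/3013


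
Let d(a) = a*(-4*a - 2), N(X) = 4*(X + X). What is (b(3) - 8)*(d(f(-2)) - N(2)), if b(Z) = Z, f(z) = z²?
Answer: 440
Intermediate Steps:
N(X) = 8*X (N(X) = 4*(2*X) = 8*X)
d(a) = a*(-2 - 4*a)
(b(3) - 8)*(d(f(-2)) - N(2)) = (3 - 8)*(-2*(-2)²*(1 + 2*(-2)²) - 8*2) = -5*(-2*4*(1 + 2*4) - 1*16) = -5*(-2*4*(1 + 8) - 16) = -5*(-2*4*9 - 16) = -5*(-72 - 16) = -5*(-88) = 440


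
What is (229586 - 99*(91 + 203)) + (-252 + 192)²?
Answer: 204080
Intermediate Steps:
(229586 - 99*(91 + 203)) + (-252 + 192)² = (229586 - 99*294) + (-60)² = (229586 - 29106) + 3600 = 200480 + 3600 = 204080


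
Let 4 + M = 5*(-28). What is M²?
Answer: 20736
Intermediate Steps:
M = -144 (M = -4 + 5*(-28) = -4 - 140 = -144)
M² = (-144)² = 20736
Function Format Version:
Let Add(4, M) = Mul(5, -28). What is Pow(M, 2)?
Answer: 20736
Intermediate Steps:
M = -144 (M = Add(-4, Mul(5, -28)) = Add(-4, -140) = -144)
Pow(M, 2) = Pow(-144, 2) = 20736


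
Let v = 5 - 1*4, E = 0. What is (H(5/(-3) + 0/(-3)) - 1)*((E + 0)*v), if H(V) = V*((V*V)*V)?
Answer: 0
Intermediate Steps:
v = 1 (v = 5 - 4 = 1)
H(V) = V⁴ (H(V) = V*(V²*V) = V*V³ = V⁴)
(H(5/(-3) + 0/(-3)) - 1)*((E + 0)*v) = ((5/(-3) + 0/(-3))⁴ - 1)*((0 + 0)*1) = ((5*(-⅓) + 0*(-⅓))⁴ - 1)*(0*1) = ((-5/3 + 0)⁴ - 1)*0 = ((-5/3)⁴ - 1)*0 = (625/81 - 1)*0 = (544/81)*0 = 0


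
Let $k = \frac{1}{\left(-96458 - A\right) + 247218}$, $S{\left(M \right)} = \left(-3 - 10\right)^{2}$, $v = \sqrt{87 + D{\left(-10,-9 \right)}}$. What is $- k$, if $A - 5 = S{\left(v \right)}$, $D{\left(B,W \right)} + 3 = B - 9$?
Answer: $- \frac{1}{150586} \approx -6.6407 \cdot 10^{-6}$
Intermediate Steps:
$D{\left(B,W \right)} = -12 + B$ ($D{\left(B,W \right)} = -3 + \left(B - 9\right) = -3 + \left(-9 + B\right) = -12 + B$)
$v = \sqrt{65}$ ($v = \sqrt{87 - 22} = \sqrt{65} \approx 8.0623$)
$S{\left(M \right)} = 169$ ($S{\left(M \right)} = \left(-13\right)^{2} = 169$)
$A = 174$ ($A = 5 + 169 = 174$)
$k = \frac{1}{150586}$ ($k = \frac{1}{\left(-96458 - 174\right) + 247218} = \frac{1}{-96632 + 247218} = \frac{1}{150586} \approx 6.6407 \cdot 10^{-6}$)
$- k = \left(-1\right) \frac{1}{150586} = - \frac{1}{150586}$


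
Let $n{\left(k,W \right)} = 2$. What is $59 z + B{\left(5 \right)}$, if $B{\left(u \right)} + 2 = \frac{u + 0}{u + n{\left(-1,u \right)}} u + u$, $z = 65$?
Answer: $\frac{26891}{7} \approx 3841.6$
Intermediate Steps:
$B{\left(u \right)} = -2 + u + \frac{u^{2}}{2 + u}$ ($B{\left(u \right)} = -2 + \left(\frac{u + 0}{u + 2} u + u\right) = -2 + \left(\frac{u}{2 + u} u + u\right) = -2 + \left(\frac{u^{2}}{2 + u} + u\right) = -2 + \left(u + \frac{u^{2}}{2 + u}\right) = -2 + u + \frac{u^{2}}{2 + u}$)
$59 z + B{\left(5 \right)} = 59 \cdot 65 + \frac{2 \left(-2 + 5^{2}\right)}{2 + 5} = 3835 + \frac{2 \left(-2 + 25\right)}{7} = 3835 + 2 \cdot \frac{1}{7} \cdot 23 = 3835 + \frac{46}{7} = \frac{26891}{7}$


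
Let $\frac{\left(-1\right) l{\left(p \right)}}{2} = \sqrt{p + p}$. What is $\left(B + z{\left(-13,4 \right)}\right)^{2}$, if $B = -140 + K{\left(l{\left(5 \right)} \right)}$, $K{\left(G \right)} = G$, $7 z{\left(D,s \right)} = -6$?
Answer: $\frac{974156}{49} + \frac{3944 \sqrt{10}}{7} \approx 21662.0$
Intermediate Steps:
$l{\left(p \right)} = - 2 \sqrt{2} \sqrt{p}$ ($l{\left(p \right)} = - 2 \sqrt{p + p} = - 2 \sqrt{2 p} = - 2 \sqrt{2} \sqrt{p}$)
$z{\left(D,s \right)} = - \frac{6}{7}$ ($z{\left(D,s \right)} = \frac{1}{7} \left(-6\right) = - \frac{6}{7}$)
$B = -140 - 2 \sqrt{10}$ ($B = -140 - 2 \sqrt{2} \sqrt{5} = -140 - 2 \sqrt{10} \approx -146.32$)
$\left(B + z{\left(-13,4 \right)}\right)^{2} = \left(\left(-140 - 2 \sqrt{10}\right) - \frac{6}{7}\right)^{2} = \left(- \frac{986}{7} - 2 \sqrt{10}\right)^{2}$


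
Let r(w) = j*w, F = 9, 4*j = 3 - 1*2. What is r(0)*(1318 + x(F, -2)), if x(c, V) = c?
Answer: 0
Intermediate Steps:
j = ¼ (j = (3 - 1*2)/4 = (3 - 2)/4 = (¼)*1 = ¼ ≈ 0.25000)
r(w) = w/4
r(0)*(1318 + x(F, -2)) = ((¼)*0)*(1318 + 9) = 0*1327 = 0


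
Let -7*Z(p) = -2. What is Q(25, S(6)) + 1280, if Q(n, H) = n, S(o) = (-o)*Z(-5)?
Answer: 1305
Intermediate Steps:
Z(p) = 2/7 (Z(p) = -⅐*(-2) = 2/7)
S(o) = -2*o/7 (S(o) = -o*(2/7) = -2*o/7)
Q(25, S(6)) + 1280 = 25 + 1280 = 1305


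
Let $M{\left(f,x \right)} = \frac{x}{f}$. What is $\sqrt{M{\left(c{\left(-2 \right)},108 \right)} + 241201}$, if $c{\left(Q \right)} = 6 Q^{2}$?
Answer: $\frac{\sqrt{964822}}{2} \approx 491.13$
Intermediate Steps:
$\sqrt{M{\left(c{\left(-2 \right)},108 \right)} + 241201} = \sqrt{\frac{108}{6 \left(-2\right)^{2}} + 241201} = \sqrt{\frac{108}{6 \cdot 4} + 241201} = \sqrt{\frac{108}{24} + 241201} = \sqrt{108 \cdot \frac{1}{24} + 241201} = \sqrt{\frac{9}{2} + 241201} = \sqrt{\frac{482411}{2}} = \frac{\sqrt{964822}}{2}$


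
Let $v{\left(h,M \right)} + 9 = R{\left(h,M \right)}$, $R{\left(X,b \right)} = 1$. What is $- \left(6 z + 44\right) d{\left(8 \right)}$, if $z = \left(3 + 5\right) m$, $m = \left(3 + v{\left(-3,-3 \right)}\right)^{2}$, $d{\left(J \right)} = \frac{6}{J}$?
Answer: $-933$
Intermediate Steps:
$v{\left(h,M \right)} = -8$ ($v{\left(h,M \right)} = -9 + 1 = -8$)
$m = 25$ ($m = \left(3 - 8\right)^{2} = \left(-5\right)^{2} = 25$)
$z = 200$ ($z = \left(3 + 5\right) 25 = 8 \cdot 25 = 200$)
$- \left(6 z + 44\right) d{\left(8 \right)} = - \left(6 \cdot 200 + 44\right) \frac{6}{8} = - \left(1200 + 44\right) 6 \cdot \frac{1}{8} = - \frac{1244 \cdot 3}{4} = \left(-1\right) 933 = -933$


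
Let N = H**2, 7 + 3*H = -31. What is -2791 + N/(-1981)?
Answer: -49762183/17829 ≈ -2791.1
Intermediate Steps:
H = -38/3 (H = -7/3 + (1/3)*(-31) = -7/3 - 31/3 = -38/3 ≈ -12.667)
N = 1444/9 (N = (-38/3)**2 = 1444/9 ≈ 160.44)
-2791 + N/(-1981) = -2791 + (1444/9)/(-1981) = -2791 + (1444/9)*(-1/1981) = -2791 - 1444/17829 = -49762183/17829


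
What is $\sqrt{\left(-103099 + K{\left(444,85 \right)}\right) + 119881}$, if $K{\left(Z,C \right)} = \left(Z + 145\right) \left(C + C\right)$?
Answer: $4 \sqrt{7307} \approx 341.92$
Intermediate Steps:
$K{\left(Z,C \right)} = 2 C \left(145 + Z\right)$ ($K{\left(Z,C \right)} = \left(145 + Z\right) 2 C = 2 C \left(145 + Z\right)$)
$\sqrt{\left(-103099 + K{\left(444,85 \right)}\right) + 119881} = \sqrt{\left(-103099 + 2 \cdot 85 \left(145 + 444\right)\right) + 119881} = \sqrt{\left(-103099 + 2 \cdot 85 \cdot 589\right) + 119881} = \sqrt{\left(-103099 + 100130\right) + 119881} = \sqrt{-2969 + 119881} = \sqrt{116912} = 4 \sqrt{7307}$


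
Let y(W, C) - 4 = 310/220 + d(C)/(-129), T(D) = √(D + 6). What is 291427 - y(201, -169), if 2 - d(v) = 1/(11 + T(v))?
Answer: 117441741577/402996 + I*√163/36636 ≈ 2.9142e+5 + 0.00034849*I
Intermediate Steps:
T(D) = √(6 + D)
d(v) = 2 - 1/(11 + √(6 + v))
y(W, C) = 119/22 - (21 + 2*√(6 + C))/(129*(11 + √(6 + C))) (y(W, C) = 4 + (310/220 + ((21 + 2*√(6 + C))/(11 + √(6 + C)))/(-129)) = 4 + (310*(1/220) + ((21 + 2*√(6 + C))/(11 + √(6 + C)))*(-1/129)) = 4 + (31/22 - (21 + 2*√(6 + C))/(129*(11 + √(6 + C)))) = 119/22 - (21 + 2*√(6 + C))/(129*(11 + √(6 + C))))
291427 - y(201, -169) = 291427 - (168399 + 15307*√(6 - 169))/(2838*(11 + √(6 - 169))) = 291427 - (168399 + 15307*√(-163))/(2838*(11 + √(-163))) = 291427 - (168399 + 15307*(I*√163))/(2838*(11 + I*√163)) = 291427 - (168399 + 15307*I*√163)/(2838*(11 + I*√163))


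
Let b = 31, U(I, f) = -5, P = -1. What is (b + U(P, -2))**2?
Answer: 676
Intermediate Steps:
(b + U(P, -2))**2 = (31 - 5)**2 = 26**2 = 676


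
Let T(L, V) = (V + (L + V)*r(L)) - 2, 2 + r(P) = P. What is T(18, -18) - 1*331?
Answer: -351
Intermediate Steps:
r(P) = -2 + P
T(L, V) = -2 + V + (-2 + L)*(L + V) (T(L, V) = (V + (L + V)*(-2 + L)) - 2 = (V + (-2 + L)*(L + V)) - 2 = -2 + V + (-2 + L)*(L + V))
T(18, -18) - 1*331 = (-2 - 18 + 18*(-2 + 18) - 18*(-2 + 18)) - 1*331 = (-2 - 18 + 18*16 - 18*16) - 331 = (-2 - 18 + 288 - 288) - 331 = -20 - 331 = -351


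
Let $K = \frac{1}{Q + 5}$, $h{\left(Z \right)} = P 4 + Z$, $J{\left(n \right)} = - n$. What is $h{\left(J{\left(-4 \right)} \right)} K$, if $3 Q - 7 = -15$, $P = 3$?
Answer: $\frac{48}{7} \approx 6.8571$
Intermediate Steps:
$Q = - \frac{8}{3}$ ($Q = \frac{7}{3} + \frac{1}{3} \left(-15\right) = \frac{7}{3} - 5 = - \frac{8}{3} \approx -2.6667$)
$h{\left(Z \right)} = 12 + Z$ ($h{\left(Z \right)} = 3 \cdot 4 + Z = 12 + Z$)
$K = \frac{3}{7}$ ($K = \frac{1}{- \frac{8}{3} + 5} = \frac{1}{\frac{7}{3}} = \frac{3}{7} \approx 0.42857$)
$h{\left(J{\left(-4 \right)} \right)} K = \left(12 - -4\right) \frac{3}{7} = \left(12 + 4\right) \frac{3}{7} = 16 \cdot \frac{3}{7} = \frac{48}{7}$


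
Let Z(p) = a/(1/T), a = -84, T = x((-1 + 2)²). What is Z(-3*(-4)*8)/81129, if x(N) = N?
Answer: -28/27043 ≈ -0.0010354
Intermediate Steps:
T = 1 (T = (-1 + 2)² = 1² = 1)
Z(p) = -84 (Z(p) = -84/(1/1) = -84/1 = -84*1 = -84)
Z(-3*(-4)*8)/81129 = -84/81129 = -84*1/81129 = -28/27043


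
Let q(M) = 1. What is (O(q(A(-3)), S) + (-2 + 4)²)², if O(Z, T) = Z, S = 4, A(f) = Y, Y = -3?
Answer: 25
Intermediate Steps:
A(f) = -3
(O(q(A(-3)), S) + (-2 + 4)²)² = (1 + (-2 + 4)²)² = (1 + 2²)² = (1 + 4)² = 5² = 25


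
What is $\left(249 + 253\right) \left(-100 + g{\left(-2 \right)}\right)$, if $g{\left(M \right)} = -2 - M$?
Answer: $-50200$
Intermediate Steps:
$\left(249 + 253\right) \left(-100 + g{\left(-2 \right)}\right) = \left(249 + 253\right) \left(-100 - 0\right) = 502 \left(-100 + \left(-2 + 2\right)\right) = 502 \left(-100 + 0\right) = 502 \left(-100\right) = -50200$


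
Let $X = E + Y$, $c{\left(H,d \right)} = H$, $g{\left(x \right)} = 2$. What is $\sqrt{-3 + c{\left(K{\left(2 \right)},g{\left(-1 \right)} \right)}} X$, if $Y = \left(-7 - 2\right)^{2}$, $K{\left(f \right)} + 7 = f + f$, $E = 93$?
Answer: $174 i \sqrt{6} \approx 426.21 i$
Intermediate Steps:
$K{\left(f \right)} = -7 + 2 f$ ($K{\left(f \right)} = -7 + \left(f + f\right) = -7 + 2 f$)
$Y = 81$ ($Y = \left(-9\right)^{2} = 81$)
$X = 174$ ($X = 93 + 81 = 174$)
$\sqrt{-3 + c{\left(K{\left(2 \right)},g{\left(-1 \right)} \right)}} X = \sqrt{-3 + \left(-7 + 2 \cdot 2\right)} 174 = \sqrt{-3 + \left(-7 + 4\right)} 174 = \sqrt{-3 - 3} \cdot 174 = \sqrt{-6} \cdot 174 = i \sqrt{6} \cdot 174 = 174 i \sqrt{6}$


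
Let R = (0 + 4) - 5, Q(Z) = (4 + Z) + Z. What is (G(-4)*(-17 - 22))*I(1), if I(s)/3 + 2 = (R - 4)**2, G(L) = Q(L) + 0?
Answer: 10764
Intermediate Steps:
Q(Z) = 4 + 2*Z
R = -1 (R = 4 - 5 = -1)
G(L) = 4 + 2*L (G(L) = (4 + 2*L) + 0 = 4 + 2*L)
I(s) = 69 (I(s) = -6 + 3*(-1 - 4)**2 = -6 + 3*(-5)**2 = -6 + 3*25 = -6 + 75 = 69)
(G(-4)*(-17 - 22))*I(1) = ((4 + 2*(-4))*(-17 - 22))*69 = ((4 - 8)*(-39))*69 = -4*(-39)*69 = 156*69 = 10764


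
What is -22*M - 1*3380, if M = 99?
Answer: -5558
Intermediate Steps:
-22*M - 1*3380 = -22*99 - 1*3380 = -2178 - 3380 = -5558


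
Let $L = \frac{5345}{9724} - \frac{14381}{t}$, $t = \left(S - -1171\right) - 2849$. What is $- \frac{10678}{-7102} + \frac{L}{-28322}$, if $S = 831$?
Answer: $\frac{113172447495865}{75302651079656} \approx 1.5029$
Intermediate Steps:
$t = -847$ ($t = \left(831 - -1171\right) - 2849 = \left(831 + 1171\right) - 2849 = 2002 - 2849 = -847$)
$L = \frac{13124369}{748748}$ ($L = \frac{5345}{9724} - \frac{14381}{-847} = 5345 \cdot \frac{1}{9724} - - \frac{14381}{847} = \frac{5345}{9724} + \frac{14381}{847} = \frac{13124369}{748748} \approx 17.528$)
$- \frac{10678}{-7102} + \frac{L}{-28322} = - \frac{10678}{-7102} + \frac{13124369}{748748 \left(-28322\right)} = \left(-10678\right) \left(- \frac{1}{7102}\right) + \frac{13124369}{748748} \left(- \frac{1}{28322}\right) = \frac{5339}{3551} - \frac{13124369}{21206040856} = \frac{113172447495865}{75302651079656}$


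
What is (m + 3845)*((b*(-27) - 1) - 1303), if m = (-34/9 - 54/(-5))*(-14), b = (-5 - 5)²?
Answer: -675078404/45 ≈ -1.5002e+7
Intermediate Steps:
b = 100 (b = (-10)² = 100)
m = -4424/45 (m = (-34*⅑ - 54*(-⅕))*(-14) = (-34/9 + 54/5)*(-14) = (316/45)*(-14) = -4424/45 ≈ -98.311)
(m + 3845)*((b*(-27) - 1) - 1303) = (-4424/45 + 3845)*((100*(-27) - 1) - 1303) = 168601*((-2700 - 1) - 1303)/45 = 168601*(-2701 - 1303)/45 = (168601/45)*(-4004) = -675078404/45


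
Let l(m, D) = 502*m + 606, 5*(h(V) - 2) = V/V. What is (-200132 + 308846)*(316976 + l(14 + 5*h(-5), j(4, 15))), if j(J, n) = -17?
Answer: 35889970248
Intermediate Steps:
h(V) = 11/5 (h(V) = 2 + (V/V)/5 = 2 + (⅕)*1 = 2 + ⅕ = 11/5)
l(m, D) = 606 + 502*m
(-200132 + 308846)*(316976 + l(14 + 5*h(-5), j(4, 15))) = (-200132 + 308846)*(316976 + (606 + 502*(14 + 5*(11/5)))) = 108714*(316976 + (606 + 502*(14 + 11))) = 108714*(316976 + (606 + 502*25)) = 108714*(316976 + (606 + 12550)) = 108714*(316976 + 13156) = 108714*330132 = 35889970248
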